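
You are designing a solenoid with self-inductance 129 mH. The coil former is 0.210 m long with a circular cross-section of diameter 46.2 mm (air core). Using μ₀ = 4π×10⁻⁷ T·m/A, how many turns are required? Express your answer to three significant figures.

N ≈ 3590 turns

A = π(d/2)² = π(2.310×10^-2 m)² = 1.676×10^-3 m².
From L = μ₀N²A/ℓ, N = √(Lℓ / (μ₀A)).
N = √[(0.129)(0.21) / ((4π×10⁻⁷)×1.676×10^-3)] = √(1.286×10^7) ≈ 3586.0.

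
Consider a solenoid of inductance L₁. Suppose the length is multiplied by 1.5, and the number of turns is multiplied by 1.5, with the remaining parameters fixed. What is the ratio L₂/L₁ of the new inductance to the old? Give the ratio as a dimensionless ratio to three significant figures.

For a solenoid, L ∝ μᵣN²A/ℓ.
L₂/L₁ = (1.5)^-1 × (1.5)^2 = 1.50.

L₂/L₁ = 1.50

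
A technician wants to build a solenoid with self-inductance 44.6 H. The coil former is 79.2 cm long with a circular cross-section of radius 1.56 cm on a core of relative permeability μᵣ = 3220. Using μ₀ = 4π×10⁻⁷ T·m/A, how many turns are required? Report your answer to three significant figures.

A = πr² = π(1.560×10^-2 m)² = 7.645×10^-4 m².
From L = μ₀μᵣN²A/ℓ, N = √(Lℓ / (μ₀μᵣA)).
N = √[(44.6)(0.792) / ((4π×10⁻⁷)(3220)×7.645×10^-4)] = √(1.142×10^7) ≈ 3379.1.

N ≈ 3380 turns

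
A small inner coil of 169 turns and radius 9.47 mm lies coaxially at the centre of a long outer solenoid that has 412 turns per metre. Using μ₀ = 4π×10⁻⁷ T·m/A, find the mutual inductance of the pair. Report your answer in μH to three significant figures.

M ≈ 24.7 μH

The outer solenoid produces a uniform field B₁ = μ₀n₁I₁ across the inner coil,
so the flux linkage is N₂Φ = N₂B₁A₂ = μ₀n₁N₂A₂·I₁, giving M = μ₀n₁N₂A₂.
A₂ = πr² = π(9.470×10^-3 m)² = 2.817×10^-4 m².
M = (4π×10⁻⁷)(412)(169)(2.817×10^-4) = 2.465×10^-5 H.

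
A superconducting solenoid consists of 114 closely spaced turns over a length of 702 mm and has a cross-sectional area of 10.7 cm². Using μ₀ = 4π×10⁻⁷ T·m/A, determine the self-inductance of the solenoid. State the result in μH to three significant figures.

A = 10.7 cm² = 1.070×10^-3 m².
For a long solenoid, L = μ₀N²A/ℓ.
L = (4π×10⁻⁷)(114)²(1.070×10^-3)/(0.702 m) = 2.489×10^-5 H.

L ≈ 24.9 μH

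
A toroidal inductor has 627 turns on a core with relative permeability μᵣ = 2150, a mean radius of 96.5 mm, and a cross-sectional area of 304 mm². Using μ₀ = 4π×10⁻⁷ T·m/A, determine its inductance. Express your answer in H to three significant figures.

L ≈ 0.533 H

For a thin toroid, L = μ₀μᵣN²A/(2πR).
L = (4π×10⁻⁷)(2150)(627)²(3.040×10^-4) / (2π×9.650×10^-2 m) = 0.5325 H.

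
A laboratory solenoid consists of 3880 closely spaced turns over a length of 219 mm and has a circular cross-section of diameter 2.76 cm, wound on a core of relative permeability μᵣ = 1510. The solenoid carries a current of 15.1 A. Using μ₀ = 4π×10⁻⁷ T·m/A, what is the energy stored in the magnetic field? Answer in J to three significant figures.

U ≈ 8900 J

A = π(d/2)² = π(1.380×10^-2 m)² = 5.983×10^-4 m².
L = μ₀μᵣN²A/ℓ = (4π×10⁻⁷)(1510)(3880)²(5.983×10^-4)/(0.219) = 78.04 H.
U = ½LI² = ½(78.04)(15.1)² = 8.897×10^3 J.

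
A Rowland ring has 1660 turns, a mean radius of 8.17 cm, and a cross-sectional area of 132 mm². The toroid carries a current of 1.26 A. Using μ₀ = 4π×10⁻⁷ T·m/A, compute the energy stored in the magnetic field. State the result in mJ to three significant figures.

L = μ₀N²A/(2πR) = (4π×10⁻⁷)(1660)²(1.320×10^-4)/(2π×8.170×10^-2) = 8.904×10^-4 H.
U = ½LI² = ½(8.904×10^-4)(1.26)² = 7.068×10^-4 J.

U ≈ 0.707 mJ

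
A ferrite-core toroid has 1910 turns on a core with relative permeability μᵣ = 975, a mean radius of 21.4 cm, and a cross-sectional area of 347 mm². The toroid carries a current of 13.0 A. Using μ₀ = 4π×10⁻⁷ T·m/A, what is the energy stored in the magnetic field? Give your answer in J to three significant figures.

U ≈ 97.5 J

L = μ₀μᵣN²A/(2πR) = (4π×10⁻⁷)(975)(1910)²(3.470×10^-4)/(2π×0.214) = 1.153 H.
U = ½LI² = ½(1.153)(13.0)² = 97.47 J.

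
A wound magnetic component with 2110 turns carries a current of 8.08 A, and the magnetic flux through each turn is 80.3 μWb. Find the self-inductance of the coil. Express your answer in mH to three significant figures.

L ≈ 21.0 mH

Self-inductance is defined by L = NΦ_B/I (flux linkage over current).
L = (2110)(8.030×10^-5 Wb)/(8.08 A) = 2.097×10^-2 H.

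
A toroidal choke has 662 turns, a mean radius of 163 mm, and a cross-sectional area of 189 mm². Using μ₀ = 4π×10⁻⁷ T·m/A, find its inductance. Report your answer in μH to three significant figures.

L ≈ 102 μH

For a thin toroid, L = μ₀N²A/(2πR).
L = (4π×10⁻⁷)(662)²(1.890×10^-4) / (2π×0.163 m) = 1.016×10^-4 H.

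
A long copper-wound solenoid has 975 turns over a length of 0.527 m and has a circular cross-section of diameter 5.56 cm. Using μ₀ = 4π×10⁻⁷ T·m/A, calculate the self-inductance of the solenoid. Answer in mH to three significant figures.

A = π(d/2)² = π(2.780×10^-2 m)² = 2.428×10^-3 m².
For a long solenoid, L = μ₀N²A/ℓ.
L = (4π×10⁻⁷)(975)²(2.428×10^-3)/(0.527 m) = 5.504×10^-3 H.

L ≈ 5.50 mH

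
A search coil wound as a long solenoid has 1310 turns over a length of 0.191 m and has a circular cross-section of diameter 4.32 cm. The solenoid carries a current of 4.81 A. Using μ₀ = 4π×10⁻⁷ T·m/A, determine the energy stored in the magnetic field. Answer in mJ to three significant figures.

A = π(d/2)² = π(2.160×10^-2 m)² = 1.466×10^-3 m².
L = μ₀N²A/ℓ = (4π×10⁻⁷)(1310)²(1.466×10^-3)/(0.191) = 1.6549×10^-2 H.
U = ½LI² = ½(1.6549×10^-2)(4.81)² = 0.1914 J.

U ≈ 191 mJ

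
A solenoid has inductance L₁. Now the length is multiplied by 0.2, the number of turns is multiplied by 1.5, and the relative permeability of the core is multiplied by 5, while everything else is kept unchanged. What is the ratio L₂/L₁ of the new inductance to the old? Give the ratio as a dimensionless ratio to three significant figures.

L₂/L₁ = 56.3

For a solenoid, L ∝ μᵣN²A/ℓ.
L₂/L₁ = (0.2)^-1 × (1.5)^2 × (5) = 56.3.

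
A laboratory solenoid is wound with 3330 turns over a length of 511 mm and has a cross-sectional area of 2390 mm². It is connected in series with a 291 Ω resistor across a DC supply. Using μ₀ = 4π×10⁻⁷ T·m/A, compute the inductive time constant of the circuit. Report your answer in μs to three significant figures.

A = 2390 mm² = 2.390×10^-3 m².
L = μ₀N²A/ℓ = (4π×10⁻⁷)(3330)²(2.390×10^-3)/(0.511) = 6.517×10^-2 H.
τ = L/R = (6.517×10^-2)/(291) = 2.240×10^-4 s.

τ ≈ 224 μs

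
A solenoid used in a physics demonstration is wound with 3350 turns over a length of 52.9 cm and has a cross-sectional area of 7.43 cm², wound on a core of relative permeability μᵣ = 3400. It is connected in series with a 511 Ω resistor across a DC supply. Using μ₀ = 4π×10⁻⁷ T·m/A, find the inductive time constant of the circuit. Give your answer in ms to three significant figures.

A = 7.43 cm² = 7.430×10^-4 m².
L = μ₀μᵣN²A/ℓ = (4π×10⁻⁷)(3400)(3350)²(7.430×10^-4)/(0.529) = 67.346 H.
τ = L/R = (67.346)/(511) = 0.1318 s.

τ ≈ 132 ms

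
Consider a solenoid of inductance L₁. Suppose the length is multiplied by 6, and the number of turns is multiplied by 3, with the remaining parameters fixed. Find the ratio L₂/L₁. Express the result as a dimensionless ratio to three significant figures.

L₂/L₁ = 1.50

For a solenoid, L ∝ μᵣN²A/ℓ.
L₂/L₁ = (6)^-1 × (3)^2 = 1.50.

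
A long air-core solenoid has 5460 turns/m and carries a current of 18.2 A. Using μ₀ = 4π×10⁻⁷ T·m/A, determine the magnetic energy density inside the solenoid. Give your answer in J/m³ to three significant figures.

u ≈ 6200 J/m³

B = μ₀nI = (4π×10⁻⁷)(5.460×10^3)(18.2) = 0.1249 T.
u = B²/(2μ₀) = (0.1249)²/(2×4π×10⁻⁷) = 6.2045×10^3 J/m³.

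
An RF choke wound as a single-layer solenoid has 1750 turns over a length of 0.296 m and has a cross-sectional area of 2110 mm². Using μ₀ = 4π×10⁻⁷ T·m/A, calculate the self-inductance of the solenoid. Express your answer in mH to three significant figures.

L ≈ 27.4 mH

A = 2110 mm² = 2.110×10^-3 m².
For a long solenoid, L = μ₀N²A/ℓ.
L = (4π×10⁻⁷)(1750)²(2.110×10^-3)/(0.296 m) = 2.743×10^-2 H.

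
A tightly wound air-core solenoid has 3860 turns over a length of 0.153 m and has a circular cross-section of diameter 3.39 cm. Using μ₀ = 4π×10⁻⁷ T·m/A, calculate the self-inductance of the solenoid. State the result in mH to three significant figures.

L ≈ 110 mH

A = π(d/2)² = π(1.695×10^-2 m)² = 9.026×10^-4 m².
For a long solenoid, L = μ₀N²A/ℓ.
L = (4π×10⁻⁷)(3860)²(9.026×10^-4)/(0.153 m) = 0.11045 H.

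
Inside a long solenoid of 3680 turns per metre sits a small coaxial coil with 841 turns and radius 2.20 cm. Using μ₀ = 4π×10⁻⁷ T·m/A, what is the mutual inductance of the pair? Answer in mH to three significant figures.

M ≈ 5.91 mH

The outer solenoid produces a uniform field B₁ = μ₀n₁I₁ across the inner coil,
so the flux linkage is N₂Φ = N₂B₁A₂ = μ₀n₁N₂A₂·I₁, giving M = μ₀n₁N₂A₂.
A₂ = πr² = π(2.200×10^-2 m)² = 1.521×10^-3 m².
M = (4π×10⁻⁷)(3680)(841)(1.521×10^-3) = 5.914×10^-3 H.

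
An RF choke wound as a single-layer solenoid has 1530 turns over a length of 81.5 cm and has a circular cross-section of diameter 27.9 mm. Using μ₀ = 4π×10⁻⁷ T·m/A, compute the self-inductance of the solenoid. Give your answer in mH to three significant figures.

L ≈ 2.21 mH

A = π(d/2)² = π(1.395×10^-2 m)² = 6.114×10^-4 m².
For a long solenoid, L = μ₀N²A/ℓ.
L = (4π×10⁻⁷)(1530)²(6.114×10^-4)/(0.815 m) = 2.207×10^-3 H.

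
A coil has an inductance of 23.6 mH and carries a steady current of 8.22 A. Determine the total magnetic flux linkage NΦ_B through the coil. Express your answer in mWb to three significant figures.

From L = NΦ_B/I, the flux linkage is NΦ_B = LI.
NΦ_B = (2.360×10^-2 H)(8.22 A) = 0.194 Wb.

NΦ_B ≈ 194 mWb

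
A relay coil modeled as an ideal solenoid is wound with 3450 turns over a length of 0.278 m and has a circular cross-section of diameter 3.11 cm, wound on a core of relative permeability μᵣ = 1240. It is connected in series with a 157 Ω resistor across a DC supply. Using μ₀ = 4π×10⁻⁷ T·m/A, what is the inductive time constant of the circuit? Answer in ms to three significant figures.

A = π(d/2)² = π(1.555×10^-2 m)² = 7.596×10^-4 m².
L = μ₀μᵣN²A/ℓ = (4π×10⁻⁷)(1240)(3450)²(7.596×10^-4)/(0.278) = 50.68 H.
τ = L/R = (50.68)/(157) = 0.3228 s.

τ ≈ 323 ms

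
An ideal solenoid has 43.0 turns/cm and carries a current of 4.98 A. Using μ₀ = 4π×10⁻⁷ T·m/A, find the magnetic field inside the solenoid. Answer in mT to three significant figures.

Inside a long solenoid, B = μ₀nI.
B = (4π×10⁻⁷)(4.300×10^3 m⁻¹)(4.98 A) = 2.691×10^-2 T.

B ≈ 26.9 mT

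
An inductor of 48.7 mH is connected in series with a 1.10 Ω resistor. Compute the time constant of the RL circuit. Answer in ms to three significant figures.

τ ≈ 44.3 ms

τ = L/R = (4.870×10^-2 H)/(1.10 Ω) = 4.427×10^-2 s.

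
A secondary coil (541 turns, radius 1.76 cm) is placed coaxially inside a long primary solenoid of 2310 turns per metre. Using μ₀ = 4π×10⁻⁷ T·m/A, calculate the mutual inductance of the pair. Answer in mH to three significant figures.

M ≈ 1.53 mH

The outer solenoid produces a uniform field B₁ = μ₀n₁I₁ across the inner coil,
so the flux linkage is N₂Φ = N₂B₁A₂ = μ₀n₁N₂A₂·I₁, giving M = μ₀n₁N₂A₂.
A₂ = πr² = π(1.760×10^-2 m)² = 9.731×10^-4 m².
M = (4π×10⁻⁷)(2310)(541)(9.731×10^-4) = 1.528×10^-3 H.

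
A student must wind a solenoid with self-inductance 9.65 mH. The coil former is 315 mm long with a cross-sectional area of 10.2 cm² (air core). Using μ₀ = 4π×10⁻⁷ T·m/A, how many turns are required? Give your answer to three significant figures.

N ≈ 1540 turns

A = 10.2 cm² = 1.020×10^-3 m².
From L = μ₀N²A/ℓ, N = √(Lℓ / (μ₀A)).
N = √[(9.650×10^-3)(0.315) / ((4π×10⁻⁷)×1.020×10^-3)] = √(2.372×10^6) ≈ 1540.0.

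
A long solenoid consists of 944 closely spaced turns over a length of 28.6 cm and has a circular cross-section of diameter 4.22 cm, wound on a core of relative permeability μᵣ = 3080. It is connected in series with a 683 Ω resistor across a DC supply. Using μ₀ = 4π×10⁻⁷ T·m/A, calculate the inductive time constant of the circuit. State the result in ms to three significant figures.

A = π(d/2)² = π(2.110×10^-2 m)² = 1.399×10^-3 m².
L = μ₀μᵣN²A/ℓ = (4π×10⁻⁷)(3080)(944)²(1.399×10^-3)/(0.286) = 16.87 H.
τ = L/R = (16.87)/(683) = 2.470×10^-2 s.

τ ≈ 24.7 ms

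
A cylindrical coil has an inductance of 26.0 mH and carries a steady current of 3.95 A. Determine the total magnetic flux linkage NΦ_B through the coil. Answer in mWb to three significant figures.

From L = NΦ_B/I, the flux linkage is NΦ_B = LI.
NΦ_B = (2.600×10^-2 H)(3.95 A) = 0.1027 Wb.

NΦ_B ≈ 103 mWb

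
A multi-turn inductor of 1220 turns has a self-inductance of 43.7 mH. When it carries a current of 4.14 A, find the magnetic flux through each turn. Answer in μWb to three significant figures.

Φ_B ≈ 148 μWb

From L = NΦ_B/I, the flux per turn is Φ_B = LI/N.
Φ_B = (4.370×10^-2 H)(4.14 A)/1220 = 1.483×10^-4 Wb.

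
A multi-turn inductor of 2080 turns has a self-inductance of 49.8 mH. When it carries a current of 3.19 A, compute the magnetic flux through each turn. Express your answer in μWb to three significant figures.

From L = NΦ_B/I, the flux per turn is Φ_B = LI/N.
Φ_B = (4.980×10^-2 H)(3.19 A)/2080 = 7.638×10^-5 Wb.

Φ_B ≈ 76.4 μWb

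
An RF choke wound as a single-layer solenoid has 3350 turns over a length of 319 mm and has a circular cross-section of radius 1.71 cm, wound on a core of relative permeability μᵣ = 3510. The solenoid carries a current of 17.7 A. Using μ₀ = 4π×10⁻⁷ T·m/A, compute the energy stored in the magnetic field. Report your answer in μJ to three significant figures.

A = πr² = π(1.710×10^-2 m)² = 9.186×10^-4 m².
L = μ₀μᵣN²A/ℓ = (4π×10⁻⁷)(3510)(3350)²(9.186×10^-4)/(0.319) = 142.5 H.
U = ½LI² = ½(142.5)(17.7)² = 2.233×10^4 J.

U ≈ 22300000000 μJ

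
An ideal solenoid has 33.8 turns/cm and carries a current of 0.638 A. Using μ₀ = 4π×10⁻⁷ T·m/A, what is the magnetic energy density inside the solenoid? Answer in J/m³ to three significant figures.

B = μ₀nI = (4π×10⁻⁷)(3.380×10^3)(0.638) = 2.710×10^-3 T.
u = B²/(2μ₀) = (2.710×10^-3)²/(2×4π×10⁻⁷) = 2.922 J/m³.

u ≈ 2.92 J/m³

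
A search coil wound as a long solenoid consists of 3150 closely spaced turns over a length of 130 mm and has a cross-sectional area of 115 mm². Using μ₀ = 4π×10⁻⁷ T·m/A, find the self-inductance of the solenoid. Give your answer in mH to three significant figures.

L ≈ 11.0 mH

A = 115 mm² = 1.150×10^-4 m².
For a long solenoid, L = μ₀N²A/ℓ.
L = (4π×10⁻⁷)(3150)²(1.150×10^-4)/(0.13 m) = 1.103×10^-2 H.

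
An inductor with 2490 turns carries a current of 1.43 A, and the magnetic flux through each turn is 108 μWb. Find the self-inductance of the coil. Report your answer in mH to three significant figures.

L ≈ 188 mH

Self-inductance is defined by L = NΦ_B/I (flux linkage over current).
L = (2490)(1.080×10^-4 Wb)/(1.43 A) = 0.1881 H.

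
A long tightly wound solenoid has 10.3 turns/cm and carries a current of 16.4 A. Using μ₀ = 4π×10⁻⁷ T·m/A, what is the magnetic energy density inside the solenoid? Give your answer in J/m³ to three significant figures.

B = μ₀nI = (4π×10⁻⁷)(1.030×10^3)(16.4) = 2.123×10^-2 T.
u = B²/(2μ₀) = (2.123×10^-2)²/(2×4π×10⁻⁷) = 179.3 J/m³.

u ≈ 179 J/m³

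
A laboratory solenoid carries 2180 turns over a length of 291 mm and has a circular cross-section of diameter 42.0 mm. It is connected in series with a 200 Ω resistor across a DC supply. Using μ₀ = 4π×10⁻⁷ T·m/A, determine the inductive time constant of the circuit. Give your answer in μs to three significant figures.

τ ≈ 142 μs

A = π(d/2)² = π(2.100×10^-2 m)² = 1.385×10^-3 m².
L = μ₀N²A/ℓ = (4π×10⁻⁷)(2180)²(1.385×10^-3)/(0.291) = 2.843×10^-2 H.
τ = L/R = (2.843×10^-2)/(200) = 1.422×10^-4 s.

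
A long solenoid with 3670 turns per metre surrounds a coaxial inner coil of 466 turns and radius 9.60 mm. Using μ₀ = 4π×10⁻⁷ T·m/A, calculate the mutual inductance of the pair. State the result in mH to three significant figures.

The outer solenoid produces a uniform field B₁ = μ₀n₁I₁ across the inner coil,
so the flux linkage is N₂Φ = N₂B₁A₂ = μ₀n₁N₂A₂·I₁, giving M = μ₀n₁N₂A₂.
A₂ = πr² = π(9.600×10^-3 m)² = 2.895×10^-4 m².
M = (4π×10⁻⁷)(3670)(466)(2.895×10^-4) = 6.222×10^-4 H.

M ≈ 0.622 mH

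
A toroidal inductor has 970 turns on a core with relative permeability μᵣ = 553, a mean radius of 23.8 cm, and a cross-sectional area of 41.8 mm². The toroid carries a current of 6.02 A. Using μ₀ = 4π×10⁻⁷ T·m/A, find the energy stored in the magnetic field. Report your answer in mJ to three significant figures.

L = μ₀μᵣN²A/(2πR) = (4π×10⁻⁷)(553)(970)²(4.180×10^-5)/(2π×0.238) = 1.828×10^-2 H.
U = ½LI² = ½(1.828×10^-2)(6.02)² = 0.3312 J.

U ≈ 331 mJ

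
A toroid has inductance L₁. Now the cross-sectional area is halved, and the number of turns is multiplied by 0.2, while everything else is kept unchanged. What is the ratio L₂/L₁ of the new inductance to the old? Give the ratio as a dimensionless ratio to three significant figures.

L₂/L₁ = 0.0200

For a toroid, L ∝ μᵣN²A/R.
L₂/L₁ = (0.5) × (0.2)^2 = 0.0200.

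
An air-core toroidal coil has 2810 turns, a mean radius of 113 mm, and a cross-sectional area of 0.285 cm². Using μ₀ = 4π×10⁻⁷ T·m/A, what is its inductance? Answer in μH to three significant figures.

For a thin toroid, L = μ₀N²A/(2πR).
L = (4π×10⁻⁷)(2810)²(2.850×10^-5) / (2π×0.113 m) = 3.983×10^-4 H.

L ≈ 398 μH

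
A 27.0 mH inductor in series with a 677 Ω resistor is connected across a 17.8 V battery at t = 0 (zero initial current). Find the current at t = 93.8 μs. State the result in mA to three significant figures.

τ = L/R = 2.700×10^-2/677 = 3.988×10^-5 s; final current I_∞ = ε/R = 17.8/677 = 2.629×10^-2 A.
I(t) = I_∞(1 − e^(−t/τ)) with t/τ = 2.352.
I = (2.629×10^-2)(1 − e^(−2.352)) = 2.379×10^-2 A.

I ≈ 23.8 mA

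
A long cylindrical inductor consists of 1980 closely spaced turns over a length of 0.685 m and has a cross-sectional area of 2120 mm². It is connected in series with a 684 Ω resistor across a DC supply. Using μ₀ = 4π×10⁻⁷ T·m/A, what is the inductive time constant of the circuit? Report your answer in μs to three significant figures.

A = 2120 mm² = 2.120×10^-3 m².
L = μ₀N²A/ℓ = (4π×10⁻⁷)(1980)²(2.120×10^-3)/(0.685) = 1.5247×10^-2 H.
τ = L/R = (1.5247×10^-2)/(684) = 2.229×10^-5 s.

τ ≈ 22.3 μs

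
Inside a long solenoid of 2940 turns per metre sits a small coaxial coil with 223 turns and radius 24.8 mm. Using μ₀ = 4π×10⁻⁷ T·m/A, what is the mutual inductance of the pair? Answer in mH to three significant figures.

M ≈ 1.59 mH

The outer solenoid produces a uniform field B₁ = μ₀n₁I₁ across the inner coil,
so the flux linkage is N₂Φ = N₂B₁A₂ = μ₀n₁N₂A₂·I₁, giving M = μ₀n₁N₂A₂.
A₂ = πr² = π(2.480×10^-2 m)² = 1.932×10^-3 m².
M = (4π×10⁻⁷)(2940)(223)(1.932×10^-3) = 1.592×10^-3 H.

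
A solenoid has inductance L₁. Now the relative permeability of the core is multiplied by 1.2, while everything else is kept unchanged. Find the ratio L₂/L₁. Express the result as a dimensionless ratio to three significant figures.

L₂/L₁ = 1.20

For a solenoid, L ∝ μᵣN²A/ℓ.
L₂/L₁ = (1.2) = 1.20.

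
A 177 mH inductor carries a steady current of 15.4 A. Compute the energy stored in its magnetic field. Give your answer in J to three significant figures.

Stored magnetic energy: U = ½LI².
U = ½(0.177 H)(15.4 A)² = 20.99 J.

U ≈ 21.0 J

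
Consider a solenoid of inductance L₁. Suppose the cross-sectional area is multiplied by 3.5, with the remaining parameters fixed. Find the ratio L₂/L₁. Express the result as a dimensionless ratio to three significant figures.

L₂/L₁ = 3.50

For a solenoid, L ∝ μᵣN²A/ℓ.
L₂/L₁ = (3.5) = 3.50.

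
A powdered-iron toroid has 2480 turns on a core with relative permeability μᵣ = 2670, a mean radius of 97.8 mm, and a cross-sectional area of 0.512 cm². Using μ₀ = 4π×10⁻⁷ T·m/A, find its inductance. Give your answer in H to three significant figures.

L ≈ 1.72 H

For a thin toroid, L = μ₀μᵣN²A/(2πR).
L = (4π×10⁻⁷)(2670)(2480)²(5.120×10^-5) / (2π×9.780×10^-2 m) = 1.719 H.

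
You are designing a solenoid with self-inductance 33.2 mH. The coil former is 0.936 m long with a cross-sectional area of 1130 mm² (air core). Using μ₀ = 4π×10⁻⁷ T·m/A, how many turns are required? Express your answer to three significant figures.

N ≈ 4680 turns

A = 1130 mm² = 1.130×10^-3 m².
From L = μ₀N²A/ℓ, N = √(Lℓ / (μ₀A)).
N = √[(3.320×10^-2)(0.936) / ((4π×10⁻⁷)×1.130×10^-3)] = √(2.188×10^7) ≈ 4678.0.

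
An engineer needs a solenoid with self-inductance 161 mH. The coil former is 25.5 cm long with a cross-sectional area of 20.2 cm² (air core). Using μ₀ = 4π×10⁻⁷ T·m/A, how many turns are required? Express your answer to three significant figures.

N ≈ 4020 turns

A = 20.2 cm² = 2.020×10^-3 m².
From L = μ₀N²A/ℓ, N = √(Lℓ / (μ₀A)).
N = √[(0.161)(0.255) / ((4π×10⁻⁷)×2.020×10^-3)] = √(1.617×10^7) ≈ 4021.6.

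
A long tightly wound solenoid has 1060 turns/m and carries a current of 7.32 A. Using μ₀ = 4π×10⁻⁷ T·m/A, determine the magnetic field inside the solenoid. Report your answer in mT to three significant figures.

B ≈ 9.75 mT

Inside a long solenoid, B = μ₀nI.
B = (4π×10⁻⁷)(1.060×10^3 m⁻¹)(7.32 A) = 9.750×10^-3 T.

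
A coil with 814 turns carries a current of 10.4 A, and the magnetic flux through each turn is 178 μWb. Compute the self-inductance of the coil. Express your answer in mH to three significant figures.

L ≈ 13.9 mH

Self-inductance is defined by L = NΦ_B/I (flux linkage over current).
L = (814)(1.780×10^-4 Wb)/(10.4 A) = 1.393×10^-2 H.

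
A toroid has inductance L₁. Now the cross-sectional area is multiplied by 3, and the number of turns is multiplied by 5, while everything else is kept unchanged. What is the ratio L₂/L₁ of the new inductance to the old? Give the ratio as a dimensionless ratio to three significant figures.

For a toroid, L ∝ μᵣN²A/R.
L₂/L₁ = (3) × (5)^2 = 75.0.

L₂/L₁ = 75.0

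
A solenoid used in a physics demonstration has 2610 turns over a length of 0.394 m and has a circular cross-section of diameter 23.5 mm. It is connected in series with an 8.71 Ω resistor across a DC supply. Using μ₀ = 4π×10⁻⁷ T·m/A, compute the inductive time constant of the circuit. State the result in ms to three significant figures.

A = π(d/2)² = π(1.175×10^-2 m)² = 4.337×10^-4 m².
L = μ₀N²A/ℓ = (4π×10⁻⁷)(2610)²(4.337×10^-4)/(0.394) = 9.424×10^-3 H.
τ = L/R = (9.424×10^-3)/(8.71) = 1.082×10^-3 s.

τ ≈ 1.08 ms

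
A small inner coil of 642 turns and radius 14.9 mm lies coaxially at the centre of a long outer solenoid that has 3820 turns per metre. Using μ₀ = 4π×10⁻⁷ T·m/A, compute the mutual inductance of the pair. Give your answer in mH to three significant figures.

The outer solenoid produces a uniform field B₁ = μ₀n₁I₁ across the inner coil,
so the flux linkage is N₂Φ = N₂B₁A₂ = μ₀n₁N₂A₂·I₁, giving M = μ₀n₁N₂A₂.
A₂ = πr² = π(1.490×10^-2 m)² = 6.9746×10^-4 m².
M = (4π×10⁻⁷)(3820)(642)(6.9746×10^-4) = 2.149×10^-3 H.

M ≈ 2.15 mH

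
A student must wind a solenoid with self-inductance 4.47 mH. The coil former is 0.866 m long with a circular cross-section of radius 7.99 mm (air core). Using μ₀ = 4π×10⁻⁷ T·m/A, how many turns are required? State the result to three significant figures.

N ≈ 3920 turns

A = πr² = π(7.990×10^-3 m)² = 2.006×10^-4 m².
From L = μ₀N²A/ℓ, N = √(Lℓ / (μ₀A)).
N = √[(4.470×10^-3)(0.866) / ((4π×10⁻⁷)×2.006×10^-4)] = √(1.536×10^7) ≈ 3919.1.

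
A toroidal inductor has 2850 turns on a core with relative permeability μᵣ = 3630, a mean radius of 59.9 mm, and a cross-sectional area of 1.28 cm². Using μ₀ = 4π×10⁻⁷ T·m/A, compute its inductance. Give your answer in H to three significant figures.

For a thin toroid, L = μ₀μᵣN²A/(2πR).
L = (4π×10⁻⁷)(3630)(2850)²(1.280×10^-4) / (2π×5.990×10^-2 m) = 12.6 H.

L ≈ 12.6 H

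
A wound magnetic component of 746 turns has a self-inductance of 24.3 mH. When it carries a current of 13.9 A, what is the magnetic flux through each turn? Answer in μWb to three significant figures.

Φ_B ≈ 453 μWb

From L = NΦ_B/I, the flux per turn is Φ_B = LI/N.
Φ_B = (2.430×10^-2 H)(13.9 A)/746 = 4.528×10^-4 Wb.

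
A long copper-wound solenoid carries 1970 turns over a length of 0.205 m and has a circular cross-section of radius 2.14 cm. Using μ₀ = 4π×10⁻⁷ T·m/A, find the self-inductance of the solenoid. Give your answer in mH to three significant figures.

L ≈ 34.2 mH

A = πr² = π(2.140×10^-2 m)² = 1.439×10^-3 m².
For a long solenoid, L = μ₀N²A/ℓ.
L = (4π×10⁻⁷)(1970)²(1.439×10^-3)/(0.205 m) = 3.423×10^-2 H.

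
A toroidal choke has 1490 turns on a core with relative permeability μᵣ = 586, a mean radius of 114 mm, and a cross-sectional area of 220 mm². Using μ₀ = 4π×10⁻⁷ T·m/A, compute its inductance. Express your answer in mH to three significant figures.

L ≈ 502 mH

For a thin toroid, L = μ₀μᵣN²A/(2πR).
L = (4π×10⁻⁷)(586)(1490)²(2.200×10^-4) / (2π×0.114 m) = 0.5021 H.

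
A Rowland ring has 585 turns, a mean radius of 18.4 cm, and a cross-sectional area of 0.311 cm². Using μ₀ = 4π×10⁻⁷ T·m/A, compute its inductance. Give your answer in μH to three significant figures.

For a thin toroid, L = μ₀N²A/(2πR).
L = (4π×10⁻⁷)(585)²(3.110×10^-5) / (2π×0.184 m) = 1.157×10^-5 H.

L ≈ 11.6 μH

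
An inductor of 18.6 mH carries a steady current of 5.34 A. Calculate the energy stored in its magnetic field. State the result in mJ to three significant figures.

U ≈ 265 mJ

Stored magnetic energy: U = ½LI².
U = ½(1.860×10^-2 H)(5.34 A)² = 0.2652 J.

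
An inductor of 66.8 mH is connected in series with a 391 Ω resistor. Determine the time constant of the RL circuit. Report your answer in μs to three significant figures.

τ = L/R = (6.680×10^-2 H)/(391 Ω) = 1.708×10^-4 s.

τ ≈ 171 μs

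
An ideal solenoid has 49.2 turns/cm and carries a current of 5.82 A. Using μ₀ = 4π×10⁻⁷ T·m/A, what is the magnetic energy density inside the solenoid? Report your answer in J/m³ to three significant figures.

B = μ₀nI = (4π×10⁻⁷)(4.920×10^3)(5.82) = 3.598×10^-2 T.
u = B²/(2μ₀) = (3.598×10^-2)²/(2×4π×10⁻⁷) = 515.2 J/m³.

u ≈ 515 J/m³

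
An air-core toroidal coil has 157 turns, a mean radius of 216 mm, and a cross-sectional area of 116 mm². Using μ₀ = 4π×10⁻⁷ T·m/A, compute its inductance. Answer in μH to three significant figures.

For a thin toroid, L = μ₀N²A/(2πR).
L = (4π×10⁻⁷)(157)²(1.160×10^-4) / (2π×0.216 m) = 2.647×10^-6 H.

L ≈ 2.65 μH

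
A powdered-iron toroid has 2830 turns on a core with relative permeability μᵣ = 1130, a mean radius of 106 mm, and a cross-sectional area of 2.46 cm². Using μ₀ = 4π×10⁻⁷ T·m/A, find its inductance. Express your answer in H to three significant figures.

L ≈ 4.20 H

For a thin toroid, L = μ₀μᵣN²A/(2πR).
L = (4π×10⁻⁷)(1130)(2830)²(2.460×10^-4) / (2π×0.106 m) = 4.201 H.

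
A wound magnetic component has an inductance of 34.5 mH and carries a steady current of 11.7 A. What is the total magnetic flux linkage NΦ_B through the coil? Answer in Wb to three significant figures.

NΦ_B ≈ 0.404 Wb

From L = NΦ_B/I, the flux linkage is NΦ_B = LI.
NΦ_B = (3.450×10^-2 H)(11.7 A) = 0.4037 Wb.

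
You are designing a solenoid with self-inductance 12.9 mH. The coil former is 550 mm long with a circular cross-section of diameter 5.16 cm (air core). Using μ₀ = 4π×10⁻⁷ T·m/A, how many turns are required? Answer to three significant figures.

N ≈ 1640 turns

A = π(d/2)² = π(2.580×10^-2 m)² = 2.091×10^-3 m².
From L = μ₀N²A/ℓ, N = √(Lℓ / (μ₀A)).
N = √[(1.290×10^-2)(0.55) / ((4π×10⁻⁷)×2.091×10^-3)] = √(2.700×10^6) ≈ 1643.1.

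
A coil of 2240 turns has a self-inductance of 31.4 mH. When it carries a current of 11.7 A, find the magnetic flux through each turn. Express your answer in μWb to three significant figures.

From L = NΦ_B/I, the flux per turn is Φ_B = LI/N.
Φ_B = (3.140×10^-2 H)(11.7 A)/2240 = 1.640×10^-4 Wb.

Φ_B ≈ 164 μWb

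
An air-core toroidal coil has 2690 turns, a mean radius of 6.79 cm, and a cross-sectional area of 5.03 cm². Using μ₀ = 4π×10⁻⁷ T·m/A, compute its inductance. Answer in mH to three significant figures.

L ≈ 10.7 mH

For a thin toroid, L = μ₀N²A/(2πR).
L = (4π×10⁻⁷)(2690)²(5.030×10^-4) / (2π×6.790×10^-2 m) = 1.072×10^-2 H.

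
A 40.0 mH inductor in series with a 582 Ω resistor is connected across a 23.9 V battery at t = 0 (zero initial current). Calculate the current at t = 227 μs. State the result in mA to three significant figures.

I ≈ 39.6 mA

τ = L/R = 4.000×10^-2/582 = 6.873×10^-5 s; final current I_∞ = ε/R = 23.9/582 = 4.107×10^-2 A.
I(t) = I_∞(1 − e^(−t/τ)) with t/τ = 3.303.
I = (4.107×10^-2)(1 − e^(−3.303)) = 3.955×10^-2 A.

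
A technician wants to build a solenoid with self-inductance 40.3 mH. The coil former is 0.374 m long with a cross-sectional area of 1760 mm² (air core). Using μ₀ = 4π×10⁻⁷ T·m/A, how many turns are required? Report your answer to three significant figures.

A = 1760 mm² = 1.760×10^-3 m².
From L = μ₀N²A/ℓ, N = √(Lℓ / (μ₀A)).
N = √[(4.030×10^-2)(0.374) / ((4π×10⁻⁷)×1.760×10^-3)] = √(6.8148×10^6) ≈ 2610.5.

N ≈ 2610 turns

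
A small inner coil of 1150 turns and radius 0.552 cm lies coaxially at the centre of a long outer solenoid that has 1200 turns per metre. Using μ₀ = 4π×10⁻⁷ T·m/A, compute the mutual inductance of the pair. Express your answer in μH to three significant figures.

The outer solenoid produces a uniform field B₁ = μ₀n₁I₁ across the inner coil,
so the flux linkage is N₂Φ = N₂B₁A₂ = μ₀n₁N₂A₂·I₁, giving M = μ₀n₁N₂A₂.
A₂ = πr² = π(5.520×10^-3 m)² = 9.573×10^-5 m².
M = (4π×10⁻⁷)(1200)(1150)(9.573×10^-5) = 1.660×10^-4 H.

M ≈ 166 μH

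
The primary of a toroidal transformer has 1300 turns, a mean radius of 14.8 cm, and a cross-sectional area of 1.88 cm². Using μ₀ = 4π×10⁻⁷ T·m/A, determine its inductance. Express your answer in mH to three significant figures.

For a thin toroid, L = μ₀N²A/(2πR).
L = (4π×10⁻⁷)(1300)²(1.880×10^-4) / (2π×0.148 m) = 4.294×10^-4 H.

L ≈ 0.429 mH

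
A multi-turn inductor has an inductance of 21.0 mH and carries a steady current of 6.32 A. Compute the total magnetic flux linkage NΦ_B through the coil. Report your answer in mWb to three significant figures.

From L = NΦ_B/I, the flux linkage is NΦ_B = LI.
NΦ_B = (2.100×10^-2 H)(6.32 A) = 0.1327 Wb.

NΦ_B ≈ 133 mWb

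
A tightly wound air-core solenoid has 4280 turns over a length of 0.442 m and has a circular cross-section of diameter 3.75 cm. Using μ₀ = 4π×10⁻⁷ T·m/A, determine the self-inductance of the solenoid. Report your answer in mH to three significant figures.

L ≈ 57.5 mH

A = π(d/2)² = π(1.875×10^-2 m)² = 1.104×10^-3 m².
For a long solenoid, L = μ₀N²A/ℓ.
L = (4π×10⁻⁷)(4280)²(1.104×10^-3)/(0.442 m) = 5.752×10^-2 H.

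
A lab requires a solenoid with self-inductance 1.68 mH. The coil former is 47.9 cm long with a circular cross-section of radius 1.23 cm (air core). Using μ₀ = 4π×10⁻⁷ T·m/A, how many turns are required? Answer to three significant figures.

N ≈ 1160 turns

A = πr² = π(1.230×10^-2 m)² = 4.753×10^-4 m².
From L = μ₀N²A/ℓ, N = √(Lℓ / (μ₀A)).
N = √[(1.680×10^-3)(0.479) / ((4π×10⁻⁷)×4.753×10^-4)] = √(1.347×10^6) ≈ 1160.7.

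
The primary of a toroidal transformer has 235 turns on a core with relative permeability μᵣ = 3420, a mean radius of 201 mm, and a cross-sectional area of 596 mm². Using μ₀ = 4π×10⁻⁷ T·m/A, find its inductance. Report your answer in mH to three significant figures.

For a thin toroid, L = μ₀μᵣN²A/(2πR).
L = (4π×10⁻⁷)(3420)(235)²(5.960×10^-4) / (2π×0.201 m) = 0.112 H.

L ≈ 112 mH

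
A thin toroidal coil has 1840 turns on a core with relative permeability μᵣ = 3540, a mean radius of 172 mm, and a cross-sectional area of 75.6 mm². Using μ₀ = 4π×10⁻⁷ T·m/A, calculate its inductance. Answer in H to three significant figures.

L ≈ 1.05 H

For a thin toroid, L = μ₀μᵣN²A/(2πR).
L = (4π×10⁻⁷)(3540)(1840)²(7.560×10^-5) / (2π×0.172 m) = 1.054 H.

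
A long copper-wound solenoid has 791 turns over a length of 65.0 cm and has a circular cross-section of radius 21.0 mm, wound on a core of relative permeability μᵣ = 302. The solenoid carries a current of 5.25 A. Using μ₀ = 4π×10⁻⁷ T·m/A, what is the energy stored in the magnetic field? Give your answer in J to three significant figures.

A = πr² = π(2.100×10^-2 m)² = 1.385×10^-3 m².
L = μ₀μᵣN²A/ℓ = (4π×10⁻⁷)(302)(791)²(1.385×10^-3)/(0.65) = 0.5061 H.
U = ½LI² = ½(0.5061)(5.25)² = 6.9748 J.

U ≈ 6.97 J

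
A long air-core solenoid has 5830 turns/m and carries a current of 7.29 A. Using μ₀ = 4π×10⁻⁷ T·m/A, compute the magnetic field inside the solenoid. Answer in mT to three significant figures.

Inside a long solenoid, B = μ₀nI.
B = (4π×10⁻⁷)(5.830×10^3 m⁻¹)(7.29 A) = 5.341×10^-2 T.

B ≈ 53.4 mT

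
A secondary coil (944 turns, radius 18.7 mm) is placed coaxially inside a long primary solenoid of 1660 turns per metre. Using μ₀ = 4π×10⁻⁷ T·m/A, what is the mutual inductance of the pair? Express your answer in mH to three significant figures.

The outer solenoid produces a uniform field B₁ = μ₀n₁I₁ across the inner coil,
so the flux linkage is N₂Φ = N₂B₁A₂ = μ₀n₁N₂A₂·I₁, giving M = μ₀n₁N₂A₂.
A₂ = πr² = π(1.870×10^-2 m)² = 1.099×10^-3 m².
M = (4π×10⁻⁷)(1660)(944)(1.099×10^-3) = 2.163×10^-3 H.

M ≈ 2.16 mH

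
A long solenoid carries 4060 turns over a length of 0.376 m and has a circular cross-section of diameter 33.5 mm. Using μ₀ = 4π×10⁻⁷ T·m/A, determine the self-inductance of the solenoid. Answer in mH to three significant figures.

A = π(d/2)² = π(1.675×10^-2 m)² = 8.814×10^-4 m².
For a long solenoid, L = μ₀N²A/ℓ.
L = (4π×10⁻⁷)(4060)²(8.814×10^-4)/(0.376 m) = 4.856×10^-2 H.

L ≈ 48.6 mH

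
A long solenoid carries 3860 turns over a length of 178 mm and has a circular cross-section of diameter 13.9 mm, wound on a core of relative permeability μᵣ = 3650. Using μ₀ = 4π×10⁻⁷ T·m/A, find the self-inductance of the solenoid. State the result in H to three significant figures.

L ≈ 58.3 H

A = π(d/2)² = π(6.950×10^-3 m)² = 1.517×10^-4 m².
For a long solenoid, L = μ₀μᵣN²A/ℓ.
L = (4π×10⁻⁷)(3650)(3860)²(1.517×10^-4)/(0.178 m) = 58.26 H.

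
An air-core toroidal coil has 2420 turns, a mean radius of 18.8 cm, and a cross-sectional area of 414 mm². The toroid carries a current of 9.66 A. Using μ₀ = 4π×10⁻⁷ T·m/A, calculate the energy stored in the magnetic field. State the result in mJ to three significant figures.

L = μ₀N²A/(2πR) = (4π×10⁻⁷)(2420)²(4.140×10^-4)/(2π×0.188) = 2.579×10^-3 H.
U = ½LI² = ½(2.579×10^-3)(9.66)² = 0.1203 J.

U ≈ 120 mJ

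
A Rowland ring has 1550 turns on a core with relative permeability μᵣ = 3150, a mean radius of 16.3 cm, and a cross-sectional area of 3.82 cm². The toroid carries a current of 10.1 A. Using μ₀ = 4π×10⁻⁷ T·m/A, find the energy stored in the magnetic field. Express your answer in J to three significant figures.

U ≈ 181 J

L = μ₀μᵣN²A/(2πR) = (4π×10⁻⁷)(3150)(1550)²(3.820×10^-4)/(2π×0.163) = 3.547 H.
U = ½LI² = ½(3.547)(10.1)² = 180.9 J.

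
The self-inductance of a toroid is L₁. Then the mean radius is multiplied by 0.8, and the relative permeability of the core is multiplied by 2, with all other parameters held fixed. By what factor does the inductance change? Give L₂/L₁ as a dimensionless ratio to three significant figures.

L₂/L₁ = 2.50

For a toroid, L ∝ μᵣN²A/R.
L₂/L₁ = (0.8)^-1 × (2) = 2.50.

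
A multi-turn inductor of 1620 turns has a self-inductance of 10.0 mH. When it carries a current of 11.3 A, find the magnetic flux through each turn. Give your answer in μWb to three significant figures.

Φ_B ≈ 69.8 μWb

From L = NΦ_B/I, the flux per turn is Φ_B = LI/N.
Φ_B = (1.000×10^-2 H)(11.3 A)/1620 = 6.975×10^-5 Wb.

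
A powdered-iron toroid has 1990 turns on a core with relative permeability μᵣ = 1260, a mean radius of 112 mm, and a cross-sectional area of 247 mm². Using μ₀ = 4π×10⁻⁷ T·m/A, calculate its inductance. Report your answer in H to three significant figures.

L ≈ 2.20 H

For a thin toroid, L = μ₀μᵣN²A/(2πR).
L = (4π×10⁻⁷)(1260)(1990)²(2.470×10^-4) / (2π×0.112 m) = 2.201 H.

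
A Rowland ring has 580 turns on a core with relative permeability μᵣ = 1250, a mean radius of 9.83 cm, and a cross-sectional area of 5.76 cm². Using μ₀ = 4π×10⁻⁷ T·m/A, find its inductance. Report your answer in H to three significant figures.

For a thin toroid, L = μ₀μᵣN²A/(2πR).
L = (4π×10⁻⁷)(1250)(580)²(5.760×10^-4) / (2π×9.830×10^-2 m) = 0.4928 H.

L ≈ 0.493 H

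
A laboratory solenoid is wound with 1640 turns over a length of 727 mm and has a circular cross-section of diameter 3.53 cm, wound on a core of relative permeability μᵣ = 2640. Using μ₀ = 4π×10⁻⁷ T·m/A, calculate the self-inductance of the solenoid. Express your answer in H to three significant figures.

L ≈ 12.0 H

A = π(d/2)² = π(1.765×10^-2 m)² = 9.787×10^-4 m².
For a long solenoid, L = μ₀μᵣN²A/ℓ.
L = (4π×10⁻⁷)(2640)(1640)²(9.787×10^-4)/(0.727 m) = 12.01 H.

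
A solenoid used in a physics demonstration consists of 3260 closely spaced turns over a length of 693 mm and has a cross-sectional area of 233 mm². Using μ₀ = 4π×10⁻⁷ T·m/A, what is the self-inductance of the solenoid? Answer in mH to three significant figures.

L ≈ 4.49 mH

A = 233 mm² = 2.330×10^-4 m².
For a long solenoid, L = μ₀N²A/ℓ.
L = (4π×10⁻⁷)(3260)²(2.330×10^-4)/(0.693 m) = 4.490×10^-3 H.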